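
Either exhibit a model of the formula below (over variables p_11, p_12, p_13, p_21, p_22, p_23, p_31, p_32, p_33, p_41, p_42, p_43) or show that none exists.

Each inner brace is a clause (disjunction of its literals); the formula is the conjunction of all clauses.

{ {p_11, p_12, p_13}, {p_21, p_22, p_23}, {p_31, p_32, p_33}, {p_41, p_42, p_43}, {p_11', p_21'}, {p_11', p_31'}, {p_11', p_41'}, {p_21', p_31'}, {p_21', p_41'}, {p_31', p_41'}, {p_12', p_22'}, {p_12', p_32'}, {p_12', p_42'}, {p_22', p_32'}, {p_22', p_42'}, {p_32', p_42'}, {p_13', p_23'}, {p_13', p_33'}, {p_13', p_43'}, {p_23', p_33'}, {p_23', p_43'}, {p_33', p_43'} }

UNSATISFIABLE

Branch on p_11: set p_11 = 0.
Branch on p_12: set p_12 = 1.
The clause (p_22') is unit, so p_22 = 0.
The clause (p_32') is unit, so p_32 = 0.
The clause (p_42') is unit, so p_42 = 0.
Branch on p_21: set p_21 = 1.
The clause (p_31') is unit, so p_31 = 0.
The clause (p_33) is unit, so p_33 = 1.
The clause (p_41') is unit, so p_41 = 0.
The clause (p_43) is unit, so p_43 = 1.
That conflicts with the unit clause (p_43').
Backtrack on p_21: now try p_21 = 0.
The clause (p_23) is unit, so p_23 = 1.
The clause (p_13') is unit, so p_13 = 0.
The clause (p_33') is unit, so p_33 = 0.
The clause (p_31) is unit, so p_31 = 1.
The clause (p_41') is unit, so p_41 = 0.
The clause (p_43) is unit, so p_43 = 1.
That conflicts with the unit clause (p_43').
Neither p_21 = 1 nor p_21 = 0 works.
Backtrack on p_12: now try p_12 = 0.
The clause (p_13) is unit, so p_13 = 1.
The clause (p_23') is unit, so p_23 = 0.
The clause (p_33') is unit, so p_33 = 0.
The clause (p_43') is unit, so p_43 = 0.
Branch on p_21: set p_21 = 1.
The clause (p_31') is unit, so p_31 = 0.
The clause (p_32) is unit, so p_32 = 1.
The clause (p_41') is unit, so p_41 = 0.
The clause (p_42) is unit, so p_42 = 1.
That conflicts with the unit clause (p_42').
Backtrack on p_21: now try p_21 = 0.
The clause (p_22) is unit, so p_22 = 1.
The clause (p_32') is unit, so p_32 = 0.
The clause (p_31) is unit, so p_31 = 1.
The clause (p_41') is unit, so p_41 = 0.
The clause (p_42) is unit, so p_42 = 1.
That conflicts with the unit clause (p_42').
Neither p_21 = 1 nor p_21 = 0 works.
Neither p_12 = 1 nor p_12 = 0 works.
Backtrack on p_11: now try p_11 = 1.
The clause (p_21') is unit, so p_21 = 0.
The clause (p_31') is unit, so p_31 = 0.
The clause (p_41') is unit, so p_41 = 0.
Branch on p_22: set p_22 = 1.
The clause (p_12') is unit, so p_12 = 0.
The clause (p_32') is unit, so p_32 = 0.
The clause (p_33) is unit, so p_33 = 1.
The clause (p_42') is unit, so p_42 = 0.
The clause (p_43) is unit, so p_43 = 1.
That conflicts with the unit clause (p_43').
Backtrack on p_22: now try p_22 = 0.
The clause (p_23) is unit, so p_23 = 1.
The clause (p_13') is unit, so p_13 = 0.
The clause (p_33') is unit, so p_33 = 0.
The clause (p_32) is unit, so p_32 = 1.
The clause (p_12') is unit, so p_12 = 0.
The clause (p_42') is unit, so p_42 = 0.
The clause (p_43) is unit, so p_43 = 1.
That conflicts with the unit clause (p_43').
Neither p_22 = 1 nor p_22 = 0 works.
Neither p_11 = 1 nor p_11 = 0 works.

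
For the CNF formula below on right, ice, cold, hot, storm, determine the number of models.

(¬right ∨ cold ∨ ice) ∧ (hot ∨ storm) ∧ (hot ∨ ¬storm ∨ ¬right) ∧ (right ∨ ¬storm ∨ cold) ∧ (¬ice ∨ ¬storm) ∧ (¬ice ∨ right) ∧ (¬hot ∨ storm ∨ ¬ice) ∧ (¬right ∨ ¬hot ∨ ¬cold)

4

There are 2^5 = 32 truth assignments over (right, ice, cold, hot, storm).
Split on cold. With cold = True, the clauses containing cold are satisfied and ¬cold drops from the rest; 3 of the 2^4 = 16 assignments to the other variables satisfy what remains.
With cold = False, by the same count on the reduced clause set, 1 assignment works.
Total: 3 + 1 = 4.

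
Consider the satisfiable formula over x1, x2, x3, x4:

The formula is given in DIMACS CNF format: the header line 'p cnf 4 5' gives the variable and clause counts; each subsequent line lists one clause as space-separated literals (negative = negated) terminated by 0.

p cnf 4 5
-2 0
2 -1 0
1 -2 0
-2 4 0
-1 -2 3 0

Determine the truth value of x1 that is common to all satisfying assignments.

Suppose x1 = True.
(¬x2) alone gives x2 = False.
That conflicts with the unit clause (x2).
So every satisfying assignment has x1 = False.

False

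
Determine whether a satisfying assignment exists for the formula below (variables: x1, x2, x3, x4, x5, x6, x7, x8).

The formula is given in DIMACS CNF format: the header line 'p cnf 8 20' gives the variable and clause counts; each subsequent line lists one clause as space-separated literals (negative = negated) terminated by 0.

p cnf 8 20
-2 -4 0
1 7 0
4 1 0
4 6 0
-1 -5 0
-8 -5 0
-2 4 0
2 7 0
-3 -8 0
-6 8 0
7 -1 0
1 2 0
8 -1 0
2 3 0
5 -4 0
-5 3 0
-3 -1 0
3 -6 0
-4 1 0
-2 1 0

Unsatisfiable

Try x2 = False.
The clause (x7) is unit, so x7 = True.
The clause (x1) is unit, so x1 = True.
The clause (¬x5) is unit, so x5 = False.
The clause (x8) is unit, so x8 = True.
The clause (¬x3) is unit, so x3 = False.
That conflicts with the unit clause (x3).
That branch fails; take x2 = True instead.
The clause (¬x4) is unit, so x4 = False.
That conflicts with the unit clause (x4).
Both values of x2 lead to a conflict.
No assignment satisfies every clause.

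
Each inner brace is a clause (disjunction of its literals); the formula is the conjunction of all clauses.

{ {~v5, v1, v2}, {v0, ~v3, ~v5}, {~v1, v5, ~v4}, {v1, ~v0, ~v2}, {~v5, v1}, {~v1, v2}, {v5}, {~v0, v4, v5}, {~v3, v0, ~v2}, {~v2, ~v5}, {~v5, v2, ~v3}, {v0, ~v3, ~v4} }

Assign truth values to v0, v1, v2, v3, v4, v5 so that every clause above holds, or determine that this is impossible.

UNSATISFIABLE

Unit clause (v5) forces v5 = 1.
Unit clause (v1) forces v1 = 1.
Unit clause (v2) forces v2 = 1.
But (~v2) is also a unit clause — contradiction.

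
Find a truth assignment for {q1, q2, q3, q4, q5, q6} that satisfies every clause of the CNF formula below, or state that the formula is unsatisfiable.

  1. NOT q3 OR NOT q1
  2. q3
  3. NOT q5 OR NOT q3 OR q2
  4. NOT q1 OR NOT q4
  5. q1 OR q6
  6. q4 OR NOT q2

q1=false,  q2=false,  q3=true,  q4=false,  q5=false,  q6=true

Unit clause (q3) forces q3 = true.
Unit clause (NOT q1) forces q1 = false.
Unit clause (q6) forces q6 = true.
Branch on q5: set q5 = false.
Branch on q4: set q4 = false.
Unit clause (NOT q2) forces q2 = false.
Every clause now holds.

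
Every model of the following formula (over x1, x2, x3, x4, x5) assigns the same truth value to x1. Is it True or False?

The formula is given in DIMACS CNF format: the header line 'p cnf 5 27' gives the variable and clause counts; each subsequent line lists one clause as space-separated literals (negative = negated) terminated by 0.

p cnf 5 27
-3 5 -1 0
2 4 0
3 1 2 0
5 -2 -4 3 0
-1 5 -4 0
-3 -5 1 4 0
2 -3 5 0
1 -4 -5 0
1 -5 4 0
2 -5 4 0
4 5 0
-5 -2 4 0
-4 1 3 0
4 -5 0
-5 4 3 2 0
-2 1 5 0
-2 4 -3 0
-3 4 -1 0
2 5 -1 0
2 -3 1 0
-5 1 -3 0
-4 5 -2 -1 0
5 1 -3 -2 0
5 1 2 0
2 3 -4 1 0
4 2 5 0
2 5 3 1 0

Suppose x1 = False.
Try x2 = True.
Unit clause (x5) forces x5 = True.
Unit clause (¬x4) forces x4 = False.
That conflicts with the unit clause (x4).
Undo x2 and try x2 = False.
Unit clause (x4) forces x4 = True.
Unit clause (x3) forces x3 = True.
That conflicts with the unit clause (¬x3).
Both values of x2 lead to a conflict.
So every satisfying assignment has x1 = True.

True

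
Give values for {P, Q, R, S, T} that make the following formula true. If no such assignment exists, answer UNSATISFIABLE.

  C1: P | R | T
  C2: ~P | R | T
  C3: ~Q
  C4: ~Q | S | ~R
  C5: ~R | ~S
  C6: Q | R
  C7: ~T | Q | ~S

(~Q) alone gives Q = 0.
(R) alone gives R = 1.
(~S) alone gives S = 0.
Every clause is now satisfied; P, T are unconstrained.

P: 0; Q: 0; R: 1; S: 0; T: 0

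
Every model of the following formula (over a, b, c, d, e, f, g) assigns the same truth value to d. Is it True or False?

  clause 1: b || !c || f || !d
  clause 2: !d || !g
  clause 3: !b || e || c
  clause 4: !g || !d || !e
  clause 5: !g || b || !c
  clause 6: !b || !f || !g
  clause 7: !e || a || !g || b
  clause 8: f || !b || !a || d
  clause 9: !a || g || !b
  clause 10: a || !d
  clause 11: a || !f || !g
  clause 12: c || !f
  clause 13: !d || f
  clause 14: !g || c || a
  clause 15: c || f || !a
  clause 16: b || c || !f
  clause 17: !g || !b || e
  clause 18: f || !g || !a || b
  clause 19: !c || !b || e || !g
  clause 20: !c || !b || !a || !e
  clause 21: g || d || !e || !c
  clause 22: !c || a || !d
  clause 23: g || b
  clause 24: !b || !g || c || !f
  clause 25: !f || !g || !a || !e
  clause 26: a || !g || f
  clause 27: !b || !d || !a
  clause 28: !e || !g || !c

False

Suppose d = true.
From the singleton clause (!g), g = false.
From the singleton clause (a), a = true.
From the singleton clause (!b), b = false.
But (b) is also a unit clause — contradiction.
So every satisfying assignment has d = False.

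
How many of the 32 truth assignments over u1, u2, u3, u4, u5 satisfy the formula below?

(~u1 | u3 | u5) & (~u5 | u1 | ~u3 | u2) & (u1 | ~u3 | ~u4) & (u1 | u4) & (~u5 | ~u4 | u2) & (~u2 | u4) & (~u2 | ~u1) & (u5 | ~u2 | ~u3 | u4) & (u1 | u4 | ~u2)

There are 2^5 = 32 truth assignments over (u1, u2, u3, u4, u5).
Split on u4. With u4 = 1, the clauses containing u4 are satisfied and ~u4 drops from the rest; 4 of the 2^4 = 16 assignments to the other variables satisfy what remains.
With u4 = 0, by the same count on the reduced clause set, 3 assignments work.
Total: 4 + 3 = 7.

7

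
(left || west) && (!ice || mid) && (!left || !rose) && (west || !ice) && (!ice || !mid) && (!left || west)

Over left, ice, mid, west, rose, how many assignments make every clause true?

6

There are 2^5 = 32 truth assignments over (left, ice, mid, west, rose).
Split on west. With west = true, the clauses containing west are satisfied and !west drops from the rest; 6 of the 2^4 = 16 assignments to the other variables satisfy what remains.
With west = false, by the same count on the reduced clause set, 0 assignments work.
(One model: left=F, ice=F, mid=F, west=T, rose=F.)
Total: 6 + 0 = 6.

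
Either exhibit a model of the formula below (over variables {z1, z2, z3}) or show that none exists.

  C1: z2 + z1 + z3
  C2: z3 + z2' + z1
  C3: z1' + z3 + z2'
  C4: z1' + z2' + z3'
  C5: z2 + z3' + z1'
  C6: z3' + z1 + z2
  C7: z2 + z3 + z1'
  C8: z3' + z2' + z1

Case z2 = 1:
Case z3 = 1:
The clause (z1') is unit, so z1 = 0.
But (z1) is also a unit clause — contradiction.
Undo z3 and try z3 = 0.
The clause (z1) is unit, so z1 = 1.
But (z1') is also a unit clause — contradiction.
Either choice for z3 ends in contradiction.
Undo z2 and try z2 = 0.
Case z1 = 1:
The clause (z3') is unit, so z3 = 0.
But (z3) is also a unit clause — contradiction.
Undo z1 and try z1 = 0.
The clause (z3) is unit, so z3 = 1.
But (z3') is also a unit clause — contradiction.
Either choice for z1 ends in contradiction.
Either choice for z2 ends in contradiction.

UNSATISFIABLE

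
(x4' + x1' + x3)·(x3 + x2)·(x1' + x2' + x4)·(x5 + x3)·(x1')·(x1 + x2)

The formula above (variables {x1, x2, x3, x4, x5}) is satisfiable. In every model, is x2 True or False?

True

Suppose x2 = 0.
Unit clause (x3) forces x3 = 1.
Unit clause (x1') forces x1 = 0.
But (x1) is also a unit clause — contradiction.
So every satisfying assignment has x2 = True.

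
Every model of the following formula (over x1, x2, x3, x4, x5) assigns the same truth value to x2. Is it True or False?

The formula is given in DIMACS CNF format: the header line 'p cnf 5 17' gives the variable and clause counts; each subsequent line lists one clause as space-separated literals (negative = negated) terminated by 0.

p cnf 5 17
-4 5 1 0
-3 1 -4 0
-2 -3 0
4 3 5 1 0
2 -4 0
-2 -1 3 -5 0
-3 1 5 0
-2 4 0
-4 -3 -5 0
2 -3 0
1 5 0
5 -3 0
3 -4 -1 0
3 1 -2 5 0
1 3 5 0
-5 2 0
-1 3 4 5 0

Suppose x2 = False.
(¬x4) alone gives x4 = False.
(¬x3) alone gives x3 = False.
(¬x5) alone gives x5 = False.
(x1) alone gives x1 = True.
But (¬x1) is also a unit clause — contradiction.
So every satisfying assignment has x2 = True.

True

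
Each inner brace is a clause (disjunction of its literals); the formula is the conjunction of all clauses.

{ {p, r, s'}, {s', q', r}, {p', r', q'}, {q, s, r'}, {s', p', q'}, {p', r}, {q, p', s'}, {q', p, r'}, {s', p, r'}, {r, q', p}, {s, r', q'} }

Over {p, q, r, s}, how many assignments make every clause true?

1

There are 2^4 = 16 truth assignments over (p, q, r, s).
Check each against the 11 clauses (columns in the order p, q, r, s):
  F F F F  ✓ satisfies all
  F F F T  ✗ fails (p + r + s')
  F F T F  ✗ fails (q + s + r')
  F F T T  ✗ fails (s' + p + r')
  F T F F  ✗ fails (r + q' + p)
  F T F T  ✗ fails (p + r + s')
  F T T F  ✗ fails (q' + p + r')
  F T T T  ✗ fails (q' + p + r')
  T F F F  ✗ fails (p' + r)
  T F F T  ✗ fails (p' + r)
  T F T F  ✗ fails (q + s + r')
  T F T T  ✗ fails (q + p' + s')
  T T F F  ✗ fails (p' + r)
  T T F T  ✗ fails (s' + q' + r)
  T T T F  ✗ fails (p' + r' + q')
  T T T T  ✗ fails (p' + r' + q')
1 of the 16 rows is a model.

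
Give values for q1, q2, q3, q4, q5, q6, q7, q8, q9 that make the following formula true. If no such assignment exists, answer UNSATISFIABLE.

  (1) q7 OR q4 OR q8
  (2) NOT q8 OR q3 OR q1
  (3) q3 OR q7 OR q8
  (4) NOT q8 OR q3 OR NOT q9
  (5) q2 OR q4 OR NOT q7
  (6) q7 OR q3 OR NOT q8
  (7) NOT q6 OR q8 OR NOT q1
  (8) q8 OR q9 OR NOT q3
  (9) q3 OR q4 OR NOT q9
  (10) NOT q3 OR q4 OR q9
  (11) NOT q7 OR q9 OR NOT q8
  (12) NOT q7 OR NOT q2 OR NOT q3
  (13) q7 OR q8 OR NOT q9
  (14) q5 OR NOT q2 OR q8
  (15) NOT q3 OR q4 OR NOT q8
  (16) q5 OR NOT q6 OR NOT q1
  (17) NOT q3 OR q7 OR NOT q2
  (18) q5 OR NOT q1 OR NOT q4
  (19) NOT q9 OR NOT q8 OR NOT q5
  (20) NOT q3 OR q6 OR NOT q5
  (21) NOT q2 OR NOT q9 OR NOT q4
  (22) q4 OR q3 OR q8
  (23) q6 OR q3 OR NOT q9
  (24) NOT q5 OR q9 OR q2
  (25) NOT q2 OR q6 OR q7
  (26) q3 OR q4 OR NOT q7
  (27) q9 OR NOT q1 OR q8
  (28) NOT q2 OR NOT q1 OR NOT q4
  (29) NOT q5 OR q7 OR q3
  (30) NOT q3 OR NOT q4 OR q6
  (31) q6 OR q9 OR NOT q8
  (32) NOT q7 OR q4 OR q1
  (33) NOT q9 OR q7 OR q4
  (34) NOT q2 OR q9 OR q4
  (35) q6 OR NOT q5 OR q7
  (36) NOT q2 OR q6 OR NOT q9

Case q7 = false:
Case q4 = true:
Case q3 = true:
From the singleton clause (NOT q2), q2 = false.
From the singleton clause (q6), q6 = true.
Case q8 = true:
Case q5 = false:
From the singleton clause (NOT q1), q1 = false.
Every clause is now satisfied; q9 is unconstrained.

q1=false, q2=false, q3=true, q4=true, q5=false, q6=true, q7=false, q8=true, q9=false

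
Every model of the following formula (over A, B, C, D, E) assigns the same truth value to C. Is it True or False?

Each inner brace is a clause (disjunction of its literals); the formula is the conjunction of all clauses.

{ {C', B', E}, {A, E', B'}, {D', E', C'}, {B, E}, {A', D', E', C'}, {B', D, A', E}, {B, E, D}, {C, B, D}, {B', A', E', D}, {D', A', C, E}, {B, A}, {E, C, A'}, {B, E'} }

False

Suppose C = 1.
Try B = 0.
The clause (E) is unit, so E = 1.
That conflicts with the unit clause (E').
Backtrack on B: now try B = 1.
The clause (E) is unit, so E = 1.
The clause (A) is unit, so A = 1.
The clause (D') is unit, so D = 0.
That conflicts with the unit clause (D).
Both values of B lead to a conflict.
So every satisfying assignment has C = False.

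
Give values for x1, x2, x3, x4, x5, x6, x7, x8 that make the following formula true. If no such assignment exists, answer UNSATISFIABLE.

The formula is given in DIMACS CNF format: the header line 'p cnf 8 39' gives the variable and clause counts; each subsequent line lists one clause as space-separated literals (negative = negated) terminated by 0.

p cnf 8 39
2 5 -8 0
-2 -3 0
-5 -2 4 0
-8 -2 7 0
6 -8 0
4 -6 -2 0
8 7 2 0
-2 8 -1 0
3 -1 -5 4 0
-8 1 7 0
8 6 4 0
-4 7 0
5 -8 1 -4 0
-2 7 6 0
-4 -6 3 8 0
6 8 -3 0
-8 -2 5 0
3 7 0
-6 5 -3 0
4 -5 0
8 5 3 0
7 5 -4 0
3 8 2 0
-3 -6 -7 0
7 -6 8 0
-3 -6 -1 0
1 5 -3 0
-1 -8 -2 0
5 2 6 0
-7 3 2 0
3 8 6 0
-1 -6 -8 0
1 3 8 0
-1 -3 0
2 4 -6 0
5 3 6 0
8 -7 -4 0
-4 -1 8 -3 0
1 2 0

Case x2 = True:
The clause (¬x3) is unit, so x3 = False.
The clause (x7) is unit, so x7 = True.
Case x5 = True:
The clause (x4) is unit, so x4 = True.
The clause (x8) is unit, so x8 = True.
The clause (x6) is unit, so x6 = True.
The clause (¬x1) is unit, so x1 = False.
This assignment satisfies each clause.

x1: False; x2: True; x3: False; x4: True; x5: True; x6: True; x7: True; x8: True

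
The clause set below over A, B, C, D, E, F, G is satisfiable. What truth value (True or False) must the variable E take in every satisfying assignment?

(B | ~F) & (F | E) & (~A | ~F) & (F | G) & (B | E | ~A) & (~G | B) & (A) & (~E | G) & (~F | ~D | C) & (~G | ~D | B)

True

Suppose E = 0.
From the singleton clause (F), F = 1.
From the singleton clause (B), B = 1.
From the singleton clause (~A), A = 0.
Now (A) is unsatisfied and unit — conflict.
So every satisfying assignment has E = True.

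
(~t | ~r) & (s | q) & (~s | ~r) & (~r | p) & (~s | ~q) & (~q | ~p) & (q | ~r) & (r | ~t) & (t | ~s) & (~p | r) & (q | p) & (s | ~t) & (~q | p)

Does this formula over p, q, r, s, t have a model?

Unsatisfiable

Branch on t: set t = 0.
Unit clause (~s) forces s = 0.
Unit clause (q) forces q = 1.
Unit clause (~p) forces p = 0.
That conflicts with the unit clause (p).
Backtrack on t: now try t = 1.
Unit clause (~r) forces r = 0.
That conflicts with the unit clause (r).
Both values of t lead to a conflict.
No assignment satisfies every clause.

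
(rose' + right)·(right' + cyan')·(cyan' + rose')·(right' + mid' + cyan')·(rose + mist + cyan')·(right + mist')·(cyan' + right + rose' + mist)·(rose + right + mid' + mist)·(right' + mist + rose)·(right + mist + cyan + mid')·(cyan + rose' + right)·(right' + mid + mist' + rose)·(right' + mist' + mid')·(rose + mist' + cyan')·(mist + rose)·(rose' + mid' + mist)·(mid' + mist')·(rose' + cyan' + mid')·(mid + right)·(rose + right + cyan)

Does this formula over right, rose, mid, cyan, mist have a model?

Suppose rose = 1.
From the singleton clause (right), right = 1.
From the singleton clause (cyan'), cyan = 0.
Suppose mist = 1.
From the singleton clause (mid'), mid = 0.
Every clause now holds.
A satisfying assignment: right: 1, rose: 1, mid: 0, cyan: 0, mist: 1.

Satisfiable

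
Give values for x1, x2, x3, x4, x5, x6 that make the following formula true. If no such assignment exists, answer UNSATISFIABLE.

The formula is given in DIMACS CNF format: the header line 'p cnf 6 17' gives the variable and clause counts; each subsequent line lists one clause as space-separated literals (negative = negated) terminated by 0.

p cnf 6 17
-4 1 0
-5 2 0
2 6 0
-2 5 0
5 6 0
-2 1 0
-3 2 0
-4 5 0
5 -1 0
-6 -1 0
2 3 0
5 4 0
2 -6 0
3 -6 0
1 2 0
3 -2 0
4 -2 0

Branch on x4: set x4 = True.
(x1) alone gives x1 = True.
(x5) alone gives x5 = True.
(x2) alone gives x2 = True.
(¬x6) alone gives x6 = False.
(x3) alone gives x3 = True.
All clauses are satisfied.

x1=True,  x2=True,  x3=True,  x4=True,  x5=True,  x6=False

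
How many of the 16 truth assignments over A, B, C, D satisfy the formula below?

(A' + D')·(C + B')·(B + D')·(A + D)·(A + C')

There are 2^4 = 16 truth assignments over (A, B, C, D).
Check each against the 5 clauses (columns in the order A, B, C, D):
  F F F F  ✗ fails (A + D)
  F F F T  ✗ fails (B + D')
  F F T F  ✗ fails (A + D)
  F F T T  ✗ fails (B + D')
  F T F F  ✗ fails (C + B')
  F T F T  ✗ fails (C + B')
  F T T F  ✗ fails (A + D)
  F T T T  ✗ fails (A + C')
  T F F F  ✓ satisfies all
  T F F T  ✗ fails (A' + D')
  T F T F  ✓ satisfies all
  T F T T  ✗ fails (A' + D')
  T T F F  ✗ fails (C + B')
  T T F T  ✗ fails (A' + D')
  T T T F  ✓ satisfies all
  T T T T  ✗ fails (A' + D')
3 of the 16 rows are models.

3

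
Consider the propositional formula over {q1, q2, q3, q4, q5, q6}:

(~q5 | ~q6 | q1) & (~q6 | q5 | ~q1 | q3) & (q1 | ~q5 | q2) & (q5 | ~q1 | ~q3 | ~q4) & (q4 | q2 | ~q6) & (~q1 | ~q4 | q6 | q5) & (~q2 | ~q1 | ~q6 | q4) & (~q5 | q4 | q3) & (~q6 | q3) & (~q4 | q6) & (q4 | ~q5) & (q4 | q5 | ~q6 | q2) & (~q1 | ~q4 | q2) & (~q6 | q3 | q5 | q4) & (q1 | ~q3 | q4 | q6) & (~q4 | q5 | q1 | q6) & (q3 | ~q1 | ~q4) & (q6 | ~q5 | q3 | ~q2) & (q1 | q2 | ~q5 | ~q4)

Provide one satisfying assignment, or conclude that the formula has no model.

q1: 0,  q2: 1,  q3: 1,  q4: 0,  q5: 0,  q6: 1

Case q6 = 1:
Unit clause (q3) forces q3 = 1.
Case q5 = 0:
Case q1 = 0:
Case q4 = 0:
Unit clause (q2) forces q2 = 1.
All clauses are satisfied.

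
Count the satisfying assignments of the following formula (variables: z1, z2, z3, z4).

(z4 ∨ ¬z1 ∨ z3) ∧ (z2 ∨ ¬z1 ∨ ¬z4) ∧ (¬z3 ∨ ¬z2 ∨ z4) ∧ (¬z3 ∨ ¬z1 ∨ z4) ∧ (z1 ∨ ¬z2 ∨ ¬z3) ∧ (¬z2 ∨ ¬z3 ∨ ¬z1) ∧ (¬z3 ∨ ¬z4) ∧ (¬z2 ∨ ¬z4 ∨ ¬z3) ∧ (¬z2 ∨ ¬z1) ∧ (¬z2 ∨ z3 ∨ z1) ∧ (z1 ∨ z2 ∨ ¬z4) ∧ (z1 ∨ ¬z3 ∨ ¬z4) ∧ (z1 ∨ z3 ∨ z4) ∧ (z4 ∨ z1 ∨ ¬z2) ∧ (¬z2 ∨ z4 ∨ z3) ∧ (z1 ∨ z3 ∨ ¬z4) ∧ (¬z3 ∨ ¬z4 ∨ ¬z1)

There are 2^4 = 16 truth assignments over (z1, z2, z3, z4).
Check each against the 17 clauses (columns in the order z1, z2, z3, z4):
  F F F F  ✗ fails (z1 ∨ z3 ∨ z4)
  F F F T  ✗ fails (z1 ∨ z2 ∨ ¬z4)
  F F T F  ✓ satisfies all
  F F T T  ✗ fails (¬z3 ∨ ¬z4)
  F T F F  ✗ fails (¬z2 ∨ z3 ∨ z1)
  F T F T  ✗ fails (¬z2 ∨ z3 ∨ z1)
  F T T F  ✗ fails (¬z3 ∨ ¬z2 ∨ z4)
  F T T T  ✗ fails (z1 ∨ ¬z2 ∨ ¬z3)
  T F F F  ✗ fails (z4 ∨ ¬z1 ∨ z3)
  T F F T  ✗ fails (z2 ∨ ¬z1 ∨ ¬z4)
  T F T F  ✗ fails (¬z3 ∨ ¬z1 ∨ z4)
  T F T T  ✗ fails (z2 ∨ ¬z1 ∨ ¬z4)
  T T F F  ✗ fails (z4 ∨ ¬z1 ∨ z3)
  T T F T  ✗ fails (¬z2 ∨ ¬z1)
  T T T F  ✗ fails (¬z3 ∨ ¬z2 ∨ z4)
  T T T T  ✗ fails (¬z2 ∨ ¬z3 ∨ ¬z1)
1 of the 16 rows is a model.

1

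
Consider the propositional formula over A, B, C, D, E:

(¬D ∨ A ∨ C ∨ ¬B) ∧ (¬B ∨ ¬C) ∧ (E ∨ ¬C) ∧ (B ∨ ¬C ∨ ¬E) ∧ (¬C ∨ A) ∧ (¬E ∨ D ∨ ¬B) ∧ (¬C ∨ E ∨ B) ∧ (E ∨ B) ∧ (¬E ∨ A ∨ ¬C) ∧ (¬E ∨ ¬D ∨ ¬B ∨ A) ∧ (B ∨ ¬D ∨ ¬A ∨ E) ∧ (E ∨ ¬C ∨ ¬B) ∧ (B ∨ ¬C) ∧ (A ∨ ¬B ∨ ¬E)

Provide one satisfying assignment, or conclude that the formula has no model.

Suppose B = True.
(¬C) alone gives C = False.
Suppose D = True.
(A) alone gives A = True.
No clause remains; E is free.

A=True; B=True; C=False; D=True; E=True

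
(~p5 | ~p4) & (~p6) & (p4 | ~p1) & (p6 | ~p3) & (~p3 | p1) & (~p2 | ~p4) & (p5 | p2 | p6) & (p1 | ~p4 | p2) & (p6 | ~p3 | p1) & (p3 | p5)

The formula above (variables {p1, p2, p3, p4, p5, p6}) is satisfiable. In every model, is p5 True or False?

Suppose p5 = 0.
The clause (~p6) is unit, so p6 = 0.
The clause (~p3) is unit, so p3 = 0.
But (p3) is also a unit clause — contradiction.
So every satisfying assignment has p5 = True.

True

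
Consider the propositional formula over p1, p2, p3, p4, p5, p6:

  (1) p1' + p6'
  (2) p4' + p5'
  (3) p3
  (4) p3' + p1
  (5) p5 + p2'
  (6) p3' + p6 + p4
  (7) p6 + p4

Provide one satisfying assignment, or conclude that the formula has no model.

The clause (p3) is unit, so p3 = 1.
The clause (p1) is unit, so p1 = 1.
The clause (p6') is unit, so p6 = 0.
The clause (p4) is unit, so p4 = 1.
The clause (p5') is unit, so p5 = 0.
The clause (p2') is unit, so p2 = 0.
All clauses are satisfied.

p1 ↦ 1,  p2 ↦ 0,  p3 ↦ 1,  p4 ↦ 1,  p5 ↦ 0,  p6 ↦ 0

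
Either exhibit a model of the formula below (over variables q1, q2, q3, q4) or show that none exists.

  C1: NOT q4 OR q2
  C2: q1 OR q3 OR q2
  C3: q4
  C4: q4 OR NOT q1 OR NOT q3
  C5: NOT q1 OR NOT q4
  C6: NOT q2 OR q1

UNSATISFIABLE

From the singleton clause (q4), q4 = true.
From the singleton clause (q2), q2 = true.
From the singleton clause (NOT q1), q1 = false.
Now (q1) is unsatisfied and unit — conflict.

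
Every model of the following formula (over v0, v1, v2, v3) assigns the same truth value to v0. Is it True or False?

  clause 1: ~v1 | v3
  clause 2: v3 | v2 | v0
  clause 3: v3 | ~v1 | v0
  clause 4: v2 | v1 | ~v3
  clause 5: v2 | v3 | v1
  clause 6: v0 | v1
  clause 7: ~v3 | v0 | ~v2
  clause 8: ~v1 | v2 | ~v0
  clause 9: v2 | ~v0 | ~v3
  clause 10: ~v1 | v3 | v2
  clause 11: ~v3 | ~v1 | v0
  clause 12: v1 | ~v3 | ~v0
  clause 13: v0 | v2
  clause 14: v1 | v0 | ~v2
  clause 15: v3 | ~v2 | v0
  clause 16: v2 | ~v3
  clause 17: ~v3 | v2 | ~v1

True

Suppose v0 = 0.
(v1) alone gives v1 = 1.
(v3) alone gives v3 = 1.
But (~v3) is also a unit clause — contradiction.
So every satisfying assignment has v0 = True.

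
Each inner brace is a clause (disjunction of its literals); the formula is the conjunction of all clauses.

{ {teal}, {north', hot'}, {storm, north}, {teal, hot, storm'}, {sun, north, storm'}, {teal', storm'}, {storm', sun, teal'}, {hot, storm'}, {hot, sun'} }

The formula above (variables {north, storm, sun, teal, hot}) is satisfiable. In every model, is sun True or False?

False

Suppose sun = 1.
Unit clause (teal) forces teal = 1.
Unit clause (storm') forces storm = 0.
Unit clause (north) forces north = 1.
Unit clause (hot') forces hot = 0.
But (hot) is also a unit clause — contradiction.
So every satisfying assignment has sun = False.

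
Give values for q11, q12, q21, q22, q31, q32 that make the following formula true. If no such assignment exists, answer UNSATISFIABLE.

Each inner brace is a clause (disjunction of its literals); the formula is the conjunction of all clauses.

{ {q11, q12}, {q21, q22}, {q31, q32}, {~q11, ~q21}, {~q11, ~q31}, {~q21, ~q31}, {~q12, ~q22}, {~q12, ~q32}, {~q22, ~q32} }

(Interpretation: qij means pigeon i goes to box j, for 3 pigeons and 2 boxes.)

UNSATISFIABLE

Case q11 = 1:
From the singleton clause (~q21), q21 = 0.
From the singleton clause (q22), q22 = 1.
From the singleton clause (~q31), q31 = 0.
From the singleton clause (q32), q32 = 1.
Now (~q32) is unsatisfied and unit — conflict.
So q11 must be the other value — set q11 = 0.
From the singleton clause (q12), q12 = 1.
From the singleton clause (~q22), q22 = 0.
From the singleton clause (q21), q21 = 1.
From the singleton clause (~q31), q31 = 0.
From the singleton clause (q32), q32 = 1.
Now (~q32) is unsatisfied and unit — conflict.
Both values of q11 lead to a conflict.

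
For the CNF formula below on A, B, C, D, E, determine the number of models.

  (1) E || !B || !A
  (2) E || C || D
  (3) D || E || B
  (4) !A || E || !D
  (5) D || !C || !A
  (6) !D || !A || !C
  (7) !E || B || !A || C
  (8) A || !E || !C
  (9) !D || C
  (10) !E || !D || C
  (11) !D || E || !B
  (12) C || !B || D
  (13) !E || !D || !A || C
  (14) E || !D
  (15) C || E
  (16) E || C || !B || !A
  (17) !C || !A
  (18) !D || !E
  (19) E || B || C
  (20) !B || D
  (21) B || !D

1

There are 2^5 = 32 truth assignments over (A, B, C, D, E).
Split on D. With D = true, the clauses containing D are satisfied and !D drops from the rest; 0 of the 2^4 = 16 assignments to the other variables satisfy what remains.
With D = false, by the same count on the reduced clause set, 1 assignment works.
Total: 0 + 1 = 1.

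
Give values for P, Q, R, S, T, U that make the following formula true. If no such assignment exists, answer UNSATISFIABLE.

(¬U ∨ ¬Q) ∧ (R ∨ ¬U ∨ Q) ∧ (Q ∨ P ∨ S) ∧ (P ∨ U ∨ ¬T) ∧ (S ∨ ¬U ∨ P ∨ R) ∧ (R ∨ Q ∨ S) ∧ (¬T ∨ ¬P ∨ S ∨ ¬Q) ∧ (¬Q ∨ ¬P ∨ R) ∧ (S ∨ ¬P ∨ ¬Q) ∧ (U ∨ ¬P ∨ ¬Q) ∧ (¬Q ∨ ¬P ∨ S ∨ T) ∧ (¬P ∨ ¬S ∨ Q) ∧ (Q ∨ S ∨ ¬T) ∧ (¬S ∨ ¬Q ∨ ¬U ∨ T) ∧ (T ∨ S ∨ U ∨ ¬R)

Suppose U = False.
Suppose P = False.
(¬T) alone gives T = False.
Suppose Q = False.
(S) alone gives S = True.
No clause remains; R is free.

P=False; Q=False; R=False; S=True; T=False; U=False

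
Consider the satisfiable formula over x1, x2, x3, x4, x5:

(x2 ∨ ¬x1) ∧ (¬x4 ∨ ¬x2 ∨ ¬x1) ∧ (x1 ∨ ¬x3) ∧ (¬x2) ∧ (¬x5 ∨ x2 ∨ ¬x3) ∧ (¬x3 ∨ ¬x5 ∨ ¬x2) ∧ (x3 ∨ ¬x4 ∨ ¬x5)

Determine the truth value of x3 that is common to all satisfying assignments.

False

Suppose x3 = True.
From the singleton clause (x1), x1 = True.
From the singleton clause (x2), x2 = True.
Now (¬x2) is unsatisfied and unit — conflict.
So every satisfying assignment has x3 = False.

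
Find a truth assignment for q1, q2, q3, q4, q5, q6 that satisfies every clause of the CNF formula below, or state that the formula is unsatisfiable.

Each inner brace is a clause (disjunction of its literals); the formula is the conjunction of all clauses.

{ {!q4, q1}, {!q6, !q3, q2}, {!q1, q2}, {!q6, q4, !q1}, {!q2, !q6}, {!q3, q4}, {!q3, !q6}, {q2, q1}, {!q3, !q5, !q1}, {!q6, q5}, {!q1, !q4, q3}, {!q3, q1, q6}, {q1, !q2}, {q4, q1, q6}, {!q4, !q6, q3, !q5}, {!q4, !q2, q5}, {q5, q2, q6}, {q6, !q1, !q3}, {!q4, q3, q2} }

q1: true; q2: true; q3: false; q4: false; q5: true; q6: false

Suppose q4 = false.
(!q3) alone gives q3 = false.
Suppose q1 = true.
(q2) alone gives q2 = true.
(!q6) alone gives q6 = false.
All clauses hold; q5 can take either value.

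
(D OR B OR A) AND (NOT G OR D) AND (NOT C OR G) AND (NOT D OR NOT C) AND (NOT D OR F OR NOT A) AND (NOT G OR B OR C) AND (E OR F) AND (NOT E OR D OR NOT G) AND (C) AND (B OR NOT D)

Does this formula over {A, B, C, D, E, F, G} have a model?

Unsatisfiable

The clause (C) is unit, so C = true.
The clause (G) is unit, so G = true.
The clause (D) is unit, so D = true.
But (NOT D) is also a unit clause — contradiction.
No assignment satisfies every clause.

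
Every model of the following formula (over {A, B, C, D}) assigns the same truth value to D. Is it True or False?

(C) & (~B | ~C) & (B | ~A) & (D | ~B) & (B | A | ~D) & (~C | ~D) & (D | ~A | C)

False

Suppose D = 1.
(C) alone gives C = 1.
But (~C) is also a unit clause — contradiction.
So every satisfying assignment has D = False.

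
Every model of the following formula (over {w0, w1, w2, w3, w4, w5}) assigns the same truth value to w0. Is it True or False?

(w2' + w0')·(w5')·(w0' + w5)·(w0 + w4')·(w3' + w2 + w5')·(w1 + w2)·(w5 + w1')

Suppose w0 = 1.
From the singleton clause (w2'), w2 = 0.
From the singleton clause (w5'), w5 = 0.
But (w5) is also a unit clause — contradiction.
So every satisfying assignment has w0 = False.

False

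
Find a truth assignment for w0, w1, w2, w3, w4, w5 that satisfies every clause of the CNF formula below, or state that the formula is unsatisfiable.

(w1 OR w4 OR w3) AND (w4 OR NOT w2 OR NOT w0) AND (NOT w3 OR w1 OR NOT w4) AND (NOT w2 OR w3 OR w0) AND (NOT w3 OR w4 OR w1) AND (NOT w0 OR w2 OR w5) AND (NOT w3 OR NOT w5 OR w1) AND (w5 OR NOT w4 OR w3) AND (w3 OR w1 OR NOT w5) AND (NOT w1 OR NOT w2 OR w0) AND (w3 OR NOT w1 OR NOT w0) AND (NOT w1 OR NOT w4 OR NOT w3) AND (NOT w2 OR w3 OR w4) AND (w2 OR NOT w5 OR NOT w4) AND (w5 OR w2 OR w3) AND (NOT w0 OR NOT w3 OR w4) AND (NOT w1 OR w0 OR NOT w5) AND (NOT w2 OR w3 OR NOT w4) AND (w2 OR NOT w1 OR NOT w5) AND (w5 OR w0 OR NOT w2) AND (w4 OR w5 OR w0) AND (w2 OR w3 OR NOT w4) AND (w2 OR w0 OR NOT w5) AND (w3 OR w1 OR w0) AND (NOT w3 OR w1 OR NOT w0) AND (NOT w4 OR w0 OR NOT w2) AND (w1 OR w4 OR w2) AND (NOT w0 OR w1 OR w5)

UNSATISFIABLE

Branch on w1: set w1 = true.
Branch on w2: set w2 = false.
Unit clause (NOT w5) forces w5 = false.
Unit clause (NOT w0) forces w0 = false.
Unit clause (w3) forces w3 = true.
Unit clause (NOT w4) forces w4 = false.
Now (w4) is unsatisfied and unit — conflict.
Backtrack on w2: now try w2 = true.
Unit clause (w0) forces w0 = true.
Unit clause (w4) forces w4 = true.
Unit clause (w3) forces w3 = true.
Now (NOT w3) is unsatisfied and unit — conflict.
Either choice for w2 ends in contradiction.
Backtrack on w1: now try w1 = false.
Branch on w4: set w4 = true.
Unit clause (NOT w3) forces w3 = false.
Unit clause (w5) forces w5 = true.
Now (NOT w5) is unsatisfied and unit — conflict.
Backtrack on w4: now try w4 = false.
Unit clause (w3) forces w3 = true.
Now (NOT w3) is unsatisfied and unit — conflict.
Either choice for w4 ends in contradiction.
Either choice for w1 ends in contradiction.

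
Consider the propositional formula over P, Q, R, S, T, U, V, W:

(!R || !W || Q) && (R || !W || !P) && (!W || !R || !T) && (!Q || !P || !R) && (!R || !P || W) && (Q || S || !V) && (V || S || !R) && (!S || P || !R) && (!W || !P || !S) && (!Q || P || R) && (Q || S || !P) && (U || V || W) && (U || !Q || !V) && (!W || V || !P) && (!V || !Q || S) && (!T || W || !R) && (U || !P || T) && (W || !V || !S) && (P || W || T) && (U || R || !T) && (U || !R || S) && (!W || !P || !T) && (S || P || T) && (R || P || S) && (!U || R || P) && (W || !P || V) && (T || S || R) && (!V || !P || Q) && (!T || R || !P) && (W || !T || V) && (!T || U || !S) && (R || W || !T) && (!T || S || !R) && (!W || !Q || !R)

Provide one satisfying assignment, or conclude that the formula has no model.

P ↦ false; Q ↦ false; R ↦ false; S ↦ true; T ↦ false; U ↦ false; V ↦ false; W ↦ true

Case R = false:
Case W = true:
From the singleton clause (!P), P = false.
From the singleton clause (!Q), Q = false.
From the singleton clause (S), S = true.
From the singleton clause (!U), U = false.
From the singleton clause (!T), T = false.
Every clause is now satisfied; V is unconstrained.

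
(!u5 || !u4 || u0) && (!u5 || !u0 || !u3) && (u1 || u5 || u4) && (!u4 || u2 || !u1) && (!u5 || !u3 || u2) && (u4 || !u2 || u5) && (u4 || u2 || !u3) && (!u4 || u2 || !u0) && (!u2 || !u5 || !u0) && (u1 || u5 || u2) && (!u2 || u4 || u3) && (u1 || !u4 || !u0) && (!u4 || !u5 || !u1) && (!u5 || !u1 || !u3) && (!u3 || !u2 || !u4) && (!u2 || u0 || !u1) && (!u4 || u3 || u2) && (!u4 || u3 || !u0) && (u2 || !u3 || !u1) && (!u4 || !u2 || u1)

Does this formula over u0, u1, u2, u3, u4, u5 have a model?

Case u5 = true:
Case u4 = false:
Case u0 = false:
Case u3 = true:
From the singleton clause (u2), u2 = true.
From the singleton clause (!u1), u1 = false.
Every clause now holds.
A satisfying assignment: u0=false; u1=false; u2=true; u3=true; u4=false; u5=true.

Yes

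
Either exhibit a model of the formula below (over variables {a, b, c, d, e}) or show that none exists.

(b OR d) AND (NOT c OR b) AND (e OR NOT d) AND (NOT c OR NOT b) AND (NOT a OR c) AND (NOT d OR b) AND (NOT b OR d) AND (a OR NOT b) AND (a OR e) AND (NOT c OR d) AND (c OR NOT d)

Try b = true.
The clause (NOT c) is unit, so c = false.
The clause (NOT a) is unit, so a = false.
But (a) is also a unit clause — contradiction.
Undo b and try b = false.
The clause (d) is unit, so d = true.
But (NOT d) is also a unit clause — contradiction.
Both values of b lead to a conflict.

UNSATISFIABLE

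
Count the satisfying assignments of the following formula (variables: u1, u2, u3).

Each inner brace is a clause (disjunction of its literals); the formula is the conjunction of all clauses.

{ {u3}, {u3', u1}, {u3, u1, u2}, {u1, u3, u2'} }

2

There are 2^3 = 8 truth assignments over (u1, u2, u3).
Split on u3. With u3 = 1, the clauses containing u3 are satisfied and u3' drops from the rest; 2 of the 2^2 = 4 assignments to the other variables satisfy what remains.
With u3 = 0, by the same count on the reduced clause set, 0 assignments work.
(One model: u1=T, u2=F, u3=T.)
Total: 2 + 0 = 2.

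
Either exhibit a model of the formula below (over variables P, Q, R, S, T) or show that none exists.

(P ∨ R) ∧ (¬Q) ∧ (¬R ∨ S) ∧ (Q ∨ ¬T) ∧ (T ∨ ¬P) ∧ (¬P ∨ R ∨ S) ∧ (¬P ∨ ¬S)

P ↦ False; Q ↦ False; R ↦ True; S ↦ True; T ↦ False

Unit clause (¬Q) forces Q = False.
Unit clause (¬T) forces T = False.
Unit clause (¬P) forces P = False.
Unit clause (R) forces R = True.
Unit clause (S) forces S = True.
Every clause now holds.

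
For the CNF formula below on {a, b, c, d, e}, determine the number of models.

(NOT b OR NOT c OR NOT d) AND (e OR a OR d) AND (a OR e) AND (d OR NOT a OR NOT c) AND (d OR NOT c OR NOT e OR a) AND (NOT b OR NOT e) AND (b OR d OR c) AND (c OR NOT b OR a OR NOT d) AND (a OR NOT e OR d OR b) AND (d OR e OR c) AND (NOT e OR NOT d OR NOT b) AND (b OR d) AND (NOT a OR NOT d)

2

There are 2^5 = 32 truth assignments over (a, b, c, d, e).
Split on e. With e = true, the clauses containing e are satisfied and NOT e drops from the rest; 2 of the 2^4 = 16 assignments to the other variables satisfy what remains.
With e = false, by the same count on the reduced clause set, 0 assignments work.
Total: 2 + 0 = 2.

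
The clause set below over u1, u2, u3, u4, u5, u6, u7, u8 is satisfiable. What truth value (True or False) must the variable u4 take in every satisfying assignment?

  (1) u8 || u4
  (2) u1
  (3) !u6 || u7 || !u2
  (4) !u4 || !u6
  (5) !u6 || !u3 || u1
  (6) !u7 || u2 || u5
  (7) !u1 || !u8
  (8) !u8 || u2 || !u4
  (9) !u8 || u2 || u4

Suppose u4 = false.
The clause (u8) is unit, so u8 = true.
The clause (u1) is unit, so u1 = true.
That conflicts with the unit clause (!u1).
So every satisfying assignment has u4 = True.

True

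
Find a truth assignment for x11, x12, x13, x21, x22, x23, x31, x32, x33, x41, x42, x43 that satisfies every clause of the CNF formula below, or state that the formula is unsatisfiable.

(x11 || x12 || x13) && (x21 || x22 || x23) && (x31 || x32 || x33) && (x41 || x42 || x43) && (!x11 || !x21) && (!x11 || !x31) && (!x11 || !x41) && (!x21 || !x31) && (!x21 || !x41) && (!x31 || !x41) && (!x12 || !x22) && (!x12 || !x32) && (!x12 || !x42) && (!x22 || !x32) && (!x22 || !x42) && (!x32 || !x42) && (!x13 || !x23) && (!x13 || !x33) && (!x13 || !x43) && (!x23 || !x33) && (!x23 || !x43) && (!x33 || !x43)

Branch on x11: set x11 = false.
Branch on x12: set x12 = true.
The clause (!x22) is unit, so x22 = false.
The clause (!x32) is unit, so x32 = false.
The clause (!x42) is unit, so x42 = false.
Branch on x21: set x21 = true.
The clause (!x31) is unit, so x31 = false.
The clause (x33) is unit, so x33 = true.
The clause (!x41) is unit, so x41 = false.
The clause (x43) is unit, so x43 = true.
That conflicts with the unit clause (!x43).
Undo x21 and try x21 = false.
The clause (x23) is unit, so x23 = true.
The clause (!x13) is unit, so x13 = false.
The clause (!x33) is unit, so x33 = false.
The clause (x31) is unit, so x31 = true.
The clause (!x41) is unit, so x41 = false.
The clause (x43) is unit, so x43 = true.
That conflicts with the unit clause (!x43).
Either choice for x21 ends in contradiction.
Undo x12 and try x12 = false.
The clause (x13) is unit, so x13 = true.
The clause (!x23) is unit, so x23 = false.
The clause (!x33) is unit, so x33 = false.
The clause (!x43) is unit, so x43 = false.
Branch on x21: set x21 = true.
The clause (!x31) is unit, so x31 = false.
The clause (x32) is unit, so x32 = true.
The clause (!x41) is unit, so x41 = false.
The clause (x42) is unit, so x42 = true.
That conflicts with the unit clause (!x42).
Undo x21 and try x21 = false.
The clause (x22) is unit, so x22 = true.
The clause (!x32) is unit, so x32 = false.
The clause (x31) is unit, so x31 = true.
The clause (!x41) is unit, so x41 = false.
The clause (x42) is unit, so x42 = true.
That conflicts with the unit clause (!x42).
Either choice for x21 ends in contradiction.
Either choice for x12 ends in contradiction.
Undo x11 and try x11 = true.
The clause (!x21) is unit, so x21 = false.
The clause (!x31) is unit, so x31 = false.
The clause (!x41) is unit, so x41 = false.
Branch on x22: set x22 = true.
The clause (!x12) is unit, so x12 = false.
The clause (!x32) is unit, so x32 = false.
The clause (x33) is unit, so x33 = true.
The clause (!x42) is unit, so x42 = false.
The clause (x43) is unit, so x43 = true.
That conflicts with the unit clause (!x43).
Undo x22 and try x22 = false.
The clause (x23) is unit, so x23 = true.
The clause (!x13) is unit, so x13 = false.
The clause (!x33) is unit, so x33 = false.
The clause (x32) is unit, so x32 = true.
The clause (!x12) is unit, so x12 = false.
The clause (!x42) is unit, so x42 = false.
The clause (x43) is unit, so x43 = true.
That conflicts with the unit clause (!x43).
Either choice for x22 ends in contradiction.
Either choice for x11 ends in contradiction.

UNSATISFIABLE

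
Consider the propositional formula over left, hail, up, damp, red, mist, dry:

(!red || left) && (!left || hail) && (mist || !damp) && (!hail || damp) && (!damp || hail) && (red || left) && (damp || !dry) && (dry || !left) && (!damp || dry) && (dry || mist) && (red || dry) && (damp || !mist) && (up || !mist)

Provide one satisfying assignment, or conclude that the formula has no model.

left=true,  hail=true,  up=true,  damp=true,  red=false,  mist=true,  dry=true

Try red = false.
Unit clause (left) forces left = true.
Unit clause (hail) forces hail = true.
Unit clause (damp) forces damp = true.
Unit clause (mist) forces mist = true.
Unit clause (dry) forces dry = true.
Unit clause (up) forces up = true.
Every clause now holds.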